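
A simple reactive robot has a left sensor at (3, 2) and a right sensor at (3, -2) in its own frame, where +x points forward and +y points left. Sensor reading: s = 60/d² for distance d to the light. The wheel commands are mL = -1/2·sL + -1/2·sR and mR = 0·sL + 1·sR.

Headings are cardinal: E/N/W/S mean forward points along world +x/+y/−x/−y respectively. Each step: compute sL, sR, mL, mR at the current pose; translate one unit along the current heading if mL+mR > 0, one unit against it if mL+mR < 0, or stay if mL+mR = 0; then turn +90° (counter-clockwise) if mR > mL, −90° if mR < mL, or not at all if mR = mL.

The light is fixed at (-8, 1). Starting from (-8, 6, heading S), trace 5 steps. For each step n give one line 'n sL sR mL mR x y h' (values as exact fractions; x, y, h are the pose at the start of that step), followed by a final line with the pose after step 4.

0 15/2 15/2 -15/2 15/2 -8 6 S
1 30/29 10/3 -190/87 10/3 -8 6 E
2 12/13 60/73 -828/949 60/73 -7 6 N
3 15/2 3/2 -9/2 3/2 -7 5 W
4 60/17 60 -540/17 60 -6 5 S
final -6 4 E

n=0: pose=(-8,6,S); sL=15/2, sR=15/2; mL=-15/2, mR=15/2; mL+mR=0 → advance +0; mR−mL=15 → turn +1·90°
n=1: pose=(-8,6,E); sL=30/29, sR=10/3; mL=-190/87, mR=10/3; mL+mR=100/87 → advance +1; mR−mL=160/29 → turn +1·90°
n=2: pose=(-7,6,N); sL=12/13, sR=60/73; mL=-828/949, mR=60/73; mL+mR=-48/949 → advance -1; mR−mL=1608/949 → turn +1·90°
n=3: pose=(-7,5,W); sL=15/2, sR=3/2; mL=-9/2, mR=3/2; mL+mR=-3 → advance -1; mR−mL=6 → turn +1·90°
n=4: pose=(-6,5,S); sL=60/17, sR=60; mL=-540/17, mR=60; mL+mR=480/17 → advance +1; mR−mL=1560/17 → turn +1·90°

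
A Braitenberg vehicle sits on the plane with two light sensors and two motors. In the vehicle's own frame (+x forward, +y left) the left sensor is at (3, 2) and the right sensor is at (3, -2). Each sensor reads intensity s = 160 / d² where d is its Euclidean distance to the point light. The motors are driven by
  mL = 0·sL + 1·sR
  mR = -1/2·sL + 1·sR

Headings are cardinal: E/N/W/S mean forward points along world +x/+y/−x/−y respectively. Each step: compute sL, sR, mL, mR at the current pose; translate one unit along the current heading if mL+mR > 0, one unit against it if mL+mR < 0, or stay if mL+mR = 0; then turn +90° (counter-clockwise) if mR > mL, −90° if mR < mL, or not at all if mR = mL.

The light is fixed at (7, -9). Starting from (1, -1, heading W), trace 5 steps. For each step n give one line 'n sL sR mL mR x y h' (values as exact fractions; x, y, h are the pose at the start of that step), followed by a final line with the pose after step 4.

0 160/117 160/181 160/181 4240/21177 1 -1 W
1 80/101 80/73 80/73 5160/7373 0 -1 N
2 160/137 32/13 32/13 3344/1781 0 0 E
3 40/13 8/5 8/5 4/65 1 0 S
4 160/117 160/181 160/181 4240/21177 1 -1 W
final 0 -1 N

n=0: pose=(1,-1,W); sL=160/117, sR=160/181; mL=160/181, mR=4240/21177; mL+mR=22960/21177 → advance +1; mR−mL=-80/117 → turn -1·90°
n=1: pose=(0,-1,N); sL=80/101, sR=80/73; mL=80/73, mR=5160/7373; mL+mR=13240/7373 → advance +1; mR−mL=-40/101 → turn -1·90°
n=2: pose=(0,0,E); sL=160/137, sR=32/13; mL=32/13, mR=3344/1781; mL+mR=7728/1781 → advance +1; mR−mL=-80/137 → turn -1·90°
n=3: pose=(1,0,S); sL=40/13, sR=8/5; mL=8/5, mR=4/65; mL+mR=108/65 → advance +1; mR−mL=-20/13 → turn -1·90°
n=4: pose=(1,-1,W); sL=160/117, sR=160/181; mL=160/181, mR=4240/21177; mL+mR=22960/21177 → advance +1; mR−mL=-80/117 → turn -1·90°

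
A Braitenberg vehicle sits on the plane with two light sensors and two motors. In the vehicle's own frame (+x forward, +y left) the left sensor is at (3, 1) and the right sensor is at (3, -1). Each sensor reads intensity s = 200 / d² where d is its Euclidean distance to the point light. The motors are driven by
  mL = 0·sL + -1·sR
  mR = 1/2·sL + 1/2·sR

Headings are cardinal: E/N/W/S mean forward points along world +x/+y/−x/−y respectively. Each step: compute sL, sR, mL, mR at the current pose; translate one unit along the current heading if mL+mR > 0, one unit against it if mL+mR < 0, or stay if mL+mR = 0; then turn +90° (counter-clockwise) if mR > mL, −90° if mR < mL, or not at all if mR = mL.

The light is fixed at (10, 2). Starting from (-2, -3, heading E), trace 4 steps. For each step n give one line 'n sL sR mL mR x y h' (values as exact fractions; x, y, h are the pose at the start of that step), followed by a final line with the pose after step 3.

n=0: pose=(-2,-3,E); sL=200/97, sR=200/117; mL=-200/117, mR=21400/11349; mL+mR=2000/11349 → advance +1; mR−mL=13600/3783 → turn +1·90°
n=1: pose=(-1,-3,N); sL=50/37, sR=25/13; mL=-25/13, mR=1575/962; mL+mR=-275/962 → advance -1; mR−mL=3425/962 → turn +1·90°
n=2: pose=(-1,-4,W); sL=40/49, sR=200/221; mL=-200/221, mR=9320/10829; mL+mR=-480/10829 → advance -1; mR−mL=19120/10829 → turn +1·90°
n=3: pose=(0,-4,S); sL=100/81, sR=100/101; mL=-100/101, mR=9100/8181; mL+mR=1000/8181 → advance +1; mR−mL=17200/8181 → turn +1·90°

0 200/97 200/117 -200/117 21400/11349 -2 -3 E
1 50/37 25/13 -25/13 1575/962 -1 -3 N
2 40/49 200/221 -200/221 9320/10829 -1 -4 W
3 100/81 100/101 -100/101 9100/8181 0 -4 S
final 0 -5 E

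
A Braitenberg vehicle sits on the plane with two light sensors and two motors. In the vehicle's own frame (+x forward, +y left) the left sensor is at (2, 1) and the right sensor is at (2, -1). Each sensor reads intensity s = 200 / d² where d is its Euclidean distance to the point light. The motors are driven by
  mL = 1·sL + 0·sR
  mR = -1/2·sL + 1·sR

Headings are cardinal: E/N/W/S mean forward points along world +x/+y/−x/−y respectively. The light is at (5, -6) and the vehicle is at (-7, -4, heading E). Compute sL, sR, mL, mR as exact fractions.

200/109 200/101 200/109 11700/11009

left sensor world pos  = (-5, -3); dL² = 109
right sensor world pos = (-5, -5); dR² = 101
sL = 200/109 = 200/109
sR = 200/101 = 200/101
mL = 1·sL + 0·sR = 200/109
mR = -1/2·sL + 1·sR = 11700/11009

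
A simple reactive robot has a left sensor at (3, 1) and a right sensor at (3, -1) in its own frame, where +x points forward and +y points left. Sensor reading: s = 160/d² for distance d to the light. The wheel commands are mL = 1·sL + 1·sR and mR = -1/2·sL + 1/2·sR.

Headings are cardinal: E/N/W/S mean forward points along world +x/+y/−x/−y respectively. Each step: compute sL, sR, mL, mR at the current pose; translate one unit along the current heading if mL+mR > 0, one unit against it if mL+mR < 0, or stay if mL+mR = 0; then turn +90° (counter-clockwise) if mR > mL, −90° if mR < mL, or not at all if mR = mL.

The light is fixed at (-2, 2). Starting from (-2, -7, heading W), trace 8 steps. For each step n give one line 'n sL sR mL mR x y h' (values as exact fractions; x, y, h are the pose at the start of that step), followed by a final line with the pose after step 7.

n=0: pose=(-2,-7,W); sL=160/109, sR=160/73; mL=29120/7957, mR=2880/7957; mL+mR=32000/7957 → advance +1; mR−mL=-26240/7957 → turn -1·90°
n=1: pose=(-3,-7,N); sL=4, sR=40/9; mL=76/9, mR=2/9; mL+mR=26/3 → advance +1; mR−mL=-74/9 → turn -1·90°
n=2: pose=(-3,-6,E); sL=160/53, sR=32/17; mL=4416/901, mR=-512/901; mL+mR=3904/901 → advance +1; mR−mL=-4928/901 → turn -1·90°
n=3: pose=(-2,-6,S); sL=80/61, sR=80/61; mL=160/61, mR=0; mL+mR=160/61 → advance +1; mR−mL=-160/61 → turn -1·90°
n=4: pose=(-2,-7,W); sL=160/109, sR=160/73; mL=29120/7957, mR=2880/7957; mL+mR=32000/7957 → advance +1; mR−mL=-26240/7957 → turn -1·90°
n=5: pose=(-3,-7,N); sL=4, sR=40/9; mL=76/9, mR=2/9; mL+mR=26/3 → advance +1; mR−mL=-74/9 → turn -1·90°
n=6: pose=(-3,-6,E); sL=160/53, sR=32/17; mL=4416/901, mR=-512/901; mL+mR=3904/901 → advance +1; mR−mL=-4928/901 → turn -1·90°
n=7: pose=(-2,-6,S); sL=80/61, sR=80/61; mL=160/61, mR=0; mL+mR=160/61 → advance +1; mR−mL=-160/61 → turn -1·90°

0 160/109 160/73 29120/7957 2880/7957 -2 -7 W
1 4 40/9 76/9 2/9 -3 -7 N
2 160/53 32/17 4416/901 -512/901 -3 -6 E
3 80/61 80/61 160/61 0 -2 -6 S
4 160/109 160/73 29120/7957 2880/7957 -2 -7 W
5 4 40/9 76/9 2/9 -3 -7 N
6 160/53 32/17 4416/901 -512/901 -3 -6 E
7 80/61 80/61 160/61 0 -2 -6 S
final -2 -7 W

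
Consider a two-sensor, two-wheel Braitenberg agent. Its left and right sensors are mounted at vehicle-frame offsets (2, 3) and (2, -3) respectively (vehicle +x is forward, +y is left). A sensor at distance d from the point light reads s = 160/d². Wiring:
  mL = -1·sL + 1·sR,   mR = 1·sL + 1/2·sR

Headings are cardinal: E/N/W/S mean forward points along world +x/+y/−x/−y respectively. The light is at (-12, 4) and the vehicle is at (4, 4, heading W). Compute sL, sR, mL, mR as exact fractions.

left sensor world pos  = (2, 1); dL² = 205
right sensor world pos = (2, 7); dR² = 205
sL = 160/205 = 32/41
sR = 160/205 = 32/41
mL = -1·sL + 1·sR = 0
mR = 1·sL + 1/2·sR = 48/41

32/41 32/41 0 48/41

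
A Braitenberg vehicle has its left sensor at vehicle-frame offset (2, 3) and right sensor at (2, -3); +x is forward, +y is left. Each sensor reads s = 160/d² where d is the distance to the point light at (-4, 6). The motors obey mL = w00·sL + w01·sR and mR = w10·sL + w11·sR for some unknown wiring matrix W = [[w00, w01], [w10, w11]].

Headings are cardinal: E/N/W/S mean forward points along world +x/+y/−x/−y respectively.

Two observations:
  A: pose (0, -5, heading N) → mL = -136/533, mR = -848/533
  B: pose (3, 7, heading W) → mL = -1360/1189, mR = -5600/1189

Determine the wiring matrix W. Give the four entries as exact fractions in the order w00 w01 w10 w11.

1/2 -1 -1/2 -1/2

obs A: pose=(0,-5,N) → sL=80/41, sR=16/13, mL=-136/533, mR=-848/533
obs B: pose=(3,7,W) → sL=160/29, sR=160/41, mL=-1360/1189, mR=-5600/1189
sensor matrix S = [[80/41, 16/13], [160/29, 160/41]]; det S = 522240/633737
solve [mL_A; mL_B] = S·[w00; w01] and [mR_A; mR_B] = S·[w10; w11]:
  w00 = 1/2, w01 = -1, w10 = -1/2, w11 = -1/2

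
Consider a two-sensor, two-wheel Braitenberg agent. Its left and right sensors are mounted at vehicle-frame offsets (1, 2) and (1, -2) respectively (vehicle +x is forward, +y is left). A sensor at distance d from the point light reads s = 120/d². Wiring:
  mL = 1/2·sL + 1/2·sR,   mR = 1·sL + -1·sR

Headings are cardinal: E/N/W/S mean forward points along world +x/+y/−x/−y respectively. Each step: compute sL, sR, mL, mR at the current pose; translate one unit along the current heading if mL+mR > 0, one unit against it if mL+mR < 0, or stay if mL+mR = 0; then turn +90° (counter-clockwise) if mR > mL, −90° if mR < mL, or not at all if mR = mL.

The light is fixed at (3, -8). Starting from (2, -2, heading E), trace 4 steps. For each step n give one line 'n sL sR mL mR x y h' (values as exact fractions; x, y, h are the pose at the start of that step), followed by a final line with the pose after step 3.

0 15/8 15/2 75/16 -45/8 2 -2 E
1 24/5 120/41 792/205 384/205 1 -2 S
2 20/3 60/29 380/87 400/87 1 -3 W
3 120/17 120/41 3480/697 2880/697 0 -3 S
final 0 -4 W

n=0: pose=(2,-2,E); sL=15/8, sR=15/2; mL=75/16, mR=-45/8; mL+mR=-15/16 → advance -1; mR−mL=-165/16 → turn -1·90°
n=1: pose=(1,-2,S); sL=24/5, sR=120/41; mL=792/205, mR=384/205; mL+mR=1176/205 → advance +1; mR−mL=-408/205 → turn -1·90°
n=2: pose=(1,-3,W); sL=20/3, sR=60/29; mL=380/87, mR=400/87; mL+mR=260/29 → advance +1; mR−mL=20/87 → turn +1·90°
n=3: pose=(0,-3,S); sL=120/17, sR=120/41; mL=3480/697, mR=2880/697; mL+mR=6360/697 → advance +1; mR−mL=-600/697 → turn -1·90°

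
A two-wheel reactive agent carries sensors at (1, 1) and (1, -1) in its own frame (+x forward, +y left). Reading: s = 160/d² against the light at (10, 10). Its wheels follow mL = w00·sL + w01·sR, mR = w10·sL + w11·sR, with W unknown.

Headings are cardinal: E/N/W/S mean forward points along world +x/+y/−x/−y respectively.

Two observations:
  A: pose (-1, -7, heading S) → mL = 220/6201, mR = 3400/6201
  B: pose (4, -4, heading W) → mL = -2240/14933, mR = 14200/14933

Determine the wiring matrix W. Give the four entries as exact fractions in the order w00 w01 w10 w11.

obs A: pose=(-1,-7,S) → sL=20/53, sR=40/117, mL=220/6201, mR=3400/6201
obs B: pose=(4,-4,W) → sL=80/137, sR=80/109, mL=-2240/14933, mR=14200/14933
sensor matrix S = [[20/53, 40/117], [80/137, 80/109]]; det S = 7160000/92599533
solve [mL_A; mL_B] = S·[w00; w01] and [mR_A; mR_B] = S·[w10; w11]:
  w00 = 1, w01 = -1, w10 = 1, w11 = 1/2

1 -1 1 1/2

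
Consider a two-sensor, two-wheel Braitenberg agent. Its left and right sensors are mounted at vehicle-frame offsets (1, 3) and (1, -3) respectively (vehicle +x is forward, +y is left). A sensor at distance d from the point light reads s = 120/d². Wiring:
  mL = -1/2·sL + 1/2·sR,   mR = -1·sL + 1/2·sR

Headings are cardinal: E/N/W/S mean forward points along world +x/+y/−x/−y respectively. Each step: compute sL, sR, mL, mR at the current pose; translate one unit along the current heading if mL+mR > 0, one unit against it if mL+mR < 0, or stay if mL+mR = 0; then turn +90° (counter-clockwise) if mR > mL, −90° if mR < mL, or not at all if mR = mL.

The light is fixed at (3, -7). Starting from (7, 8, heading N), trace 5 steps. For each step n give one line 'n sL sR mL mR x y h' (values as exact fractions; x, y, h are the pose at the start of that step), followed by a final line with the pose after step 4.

0 120/257 24/61 -576/15677 -4236/15677 7 8 N
1 60/157 60/73 2520/11461 330/11461 7 7 E
2 120/233 120/173 3600/40309 -6780/40309 8 7 S
3 3/4 6/17 -27/136 -39/68 8 8 W
4 24/53 120/337 -864/17861 -4908/17861 9 8 N
final 9 7 E

n=0: pose=(7,8,N); sL=120/257, sR=24/61; mL=-576/15677, mR=-4236/15677; mL+mR=-4812/15677 → advance -1; mR−mL=-60/257 → turn -1·90°
n=1: pose=(7,7,E); sL=60/157, sR=60/73; mL=2520/11461, mR=330/11461; mL+mR=2850/11461 → advance +1; mR−mL=-30/157 → turn -1·90°
n=2: pose=(8,7,S); sL=120/233, sR=120/173; mL=3600/40309, mR=-6780/40309; mL+mR=-3180/40309 → advance -1; mR−mL=-60/233 → turn -1·90°
n=3: pose=(8,8,W); sL=3/4, sR=6/17; mL=-27/136, mR=-39/68; mL+mR=-105/136 → advance -1; mR−mL=-3/8 → turn -1·90°
n=4: pose=(9,8,N); sL=24/53, sR=120/337; mL=-864/17861, mR=-4908/17861; mL+mR=-5772/17861 → advance -1; mR−mL=-12/53 → turn -1·90°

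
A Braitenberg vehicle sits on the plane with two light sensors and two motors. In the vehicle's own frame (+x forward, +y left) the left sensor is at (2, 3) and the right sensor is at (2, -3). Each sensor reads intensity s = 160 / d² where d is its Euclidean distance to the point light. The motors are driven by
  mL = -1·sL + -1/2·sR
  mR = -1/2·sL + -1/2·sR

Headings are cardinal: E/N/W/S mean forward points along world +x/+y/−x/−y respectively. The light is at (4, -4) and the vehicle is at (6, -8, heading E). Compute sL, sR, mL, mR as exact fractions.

160/17 32/13 -2352/221 -1312/221

left sensor world pos  = (8, -5); dL² = 17
right sensor world pos = (8, -11); dR² = 65
sL = 160/17 = 160/17
sR = 160/65 = 32/13
mL = -1·sL + -1/2·sR = -2352/221
mR = -1/2·sL + -1/2·sR = -1312/221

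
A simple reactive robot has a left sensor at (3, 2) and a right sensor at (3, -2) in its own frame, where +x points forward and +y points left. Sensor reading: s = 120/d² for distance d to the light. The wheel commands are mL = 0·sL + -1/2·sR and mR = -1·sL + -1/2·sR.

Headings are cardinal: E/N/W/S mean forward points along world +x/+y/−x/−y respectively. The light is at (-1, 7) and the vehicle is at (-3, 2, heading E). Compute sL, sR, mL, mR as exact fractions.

12 12/5 -6/5 -66/5

left sensor world pos  = (0, 4); dL² = 10
right sensor world pos = (0, 0); dR² = 50
sL = 120/10 = 12
sR = 120/50 = 12/5
mL = 0·sL + -1/2·sR = -6/5
mR = -1·sL + -1/2·sR = -66/5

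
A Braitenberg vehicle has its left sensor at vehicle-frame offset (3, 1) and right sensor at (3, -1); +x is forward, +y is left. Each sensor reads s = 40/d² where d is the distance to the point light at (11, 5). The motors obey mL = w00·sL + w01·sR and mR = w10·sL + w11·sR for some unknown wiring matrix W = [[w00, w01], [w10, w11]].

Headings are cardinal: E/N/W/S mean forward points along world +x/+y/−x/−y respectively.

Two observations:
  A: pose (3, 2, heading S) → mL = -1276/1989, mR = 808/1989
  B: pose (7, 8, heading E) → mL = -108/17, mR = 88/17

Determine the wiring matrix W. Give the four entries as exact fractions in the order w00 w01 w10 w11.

-1 -1/2 1/2 1/2

obs A: pose=(3,2,S) → sL=8/17, sR=40/117, mL=-1276/1989, mR=808/1989
obs B: pose=(7,8,E) → sL=40/17, sR=8, mL=-108/17, mR=88/17
sensor matrix S = [[8/17, 40/117], [40/17, 8]]; det S = 5888/1989
solve [mL_A; mL_B] = S·[w00; w01] and [mR_A; mR_B] = S·[w10; w11]:
  w00 = -1, w01 = -1/2, w10 = 1/2, w11 = 1/2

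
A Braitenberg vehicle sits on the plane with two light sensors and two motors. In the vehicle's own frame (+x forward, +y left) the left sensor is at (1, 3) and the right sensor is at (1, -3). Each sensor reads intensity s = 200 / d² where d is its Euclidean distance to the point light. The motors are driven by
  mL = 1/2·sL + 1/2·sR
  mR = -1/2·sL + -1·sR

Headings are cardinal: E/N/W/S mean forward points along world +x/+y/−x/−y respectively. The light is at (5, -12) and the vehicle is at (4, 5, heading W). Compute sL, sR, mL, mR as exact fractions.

1 50/101 151/202 -201/202

left sensor world pos  = (3, 2); dL² = 200
right sensor world pos = (3, 8); dR² = 404
sL = 200/200 = 1
sR = 200/404 = 50/101
mL = 1/2·sL + 1/2·sR = 151/202
mR = -1/2·sL + -1·sR = -201/202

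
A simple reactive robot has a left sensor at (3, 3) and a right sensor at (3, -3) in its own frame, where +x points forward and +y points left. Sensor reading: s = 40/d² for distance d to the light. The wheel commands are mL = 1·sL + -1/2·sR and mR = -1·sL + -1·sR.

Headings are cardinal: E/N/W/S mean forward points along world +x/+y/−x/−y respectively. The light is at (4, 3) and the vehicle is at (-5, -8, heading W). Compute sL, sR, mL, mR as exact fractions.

left sensor world pos  = (-8, -11); dL² = 340
right sensor world pos = (-8, -5); dR² = 208
sL = 40/340 = 2/17
sR = 40/208 = 5/26
mL = 1·sL + -1/2·sR = 19/884
mR = -1·sL + -1·sR = -137/442

2/17 5/26 19/884 -137/442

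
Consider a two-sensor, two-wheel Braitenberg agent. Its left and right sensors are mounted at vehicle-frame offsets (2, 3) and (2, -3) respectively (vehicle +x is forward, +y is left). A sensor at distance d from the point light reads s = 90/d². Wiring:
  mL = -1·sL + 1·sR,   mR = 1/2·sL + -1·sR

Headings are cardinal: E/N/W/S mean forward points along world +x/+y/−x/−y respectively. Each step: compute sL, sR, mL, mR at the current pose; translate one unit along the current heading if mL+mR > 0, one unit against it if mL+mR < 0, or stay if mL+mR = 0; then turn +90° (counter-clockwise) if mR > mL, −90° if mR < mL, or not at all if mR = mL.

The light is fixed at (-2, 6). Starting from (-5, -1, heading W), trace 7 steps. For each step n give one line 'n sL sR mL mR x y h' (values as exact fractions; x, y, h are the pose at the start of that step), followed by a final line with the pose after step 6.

n=0: pose=(-5,-1,W); sL=18/25, sR=90/41; mL=1512/1025, mR=-1881/1025; mL+mR=-9/25 → advance -1; mR−mL=-3393/1025 → turn -1·90°
n=1: pose=(-4,-1,N); sL=9/5, sR=45/13; mL=108/65, mR=-333/130; mL+mR=-9/10 → advance -1; mR−mL=-549/130 → turn -1·90°
n=2: pose=(-4,-2,E); sL=18/5, sR=90/121; mL=-1728/605, mR=639/605; mL+mR=-9/5 → advance -1; mR−mL=2367/605 → turn +1·90°
n=3: pose=(-5,-2,N); sL=5/4, sR=5/2; mL=5/4, mR=-15/8; mL+mR=-5/8 → advance -1; mR−mL=-25/8 → turn -1·90°
n=4: pose=(-5,-3,E); sL=90/37, sR=18/29; mL=-1944/1073, mR=639/1073; mL+mR=-45/37 → advance -1; mR−mL=2583/1073 → turn +1·90°
n=5: pose=(-6,-3,N); sL=45/49, sR=9/5; mL=216/245, mR=-657/490; mL+mR=-45/98 → advance -1; mR−mL=-1089/490 → turn -1·90°
n=6: pose=(-6,-4,E); sL=90/53, sR=90/173; mL=-10800/9169, mR=3015/9169; mL+mR=-45/53 → advance -1; mR−mL=13815/9169 → turn +1·90°

0 18/25 90/41 1512/1025 -1881/1025 -5 -1 W
1 9/5 45/13 108/65 -333/130 -4 -1 N
2 18/5 90/121 -1728/605 639/605 -4 -2 E
3 5/4 5/2 5/4 -15/8 -5 -2 N
4 90/37 18/29 -1944/1073 639/1073 -5 -3 E
5 45/49 9/5 216/245 -657/490 -6 -3 N
6 90/53 90/173 -10800/9169 3015/9169 -6 -4 E
final -7 -4 N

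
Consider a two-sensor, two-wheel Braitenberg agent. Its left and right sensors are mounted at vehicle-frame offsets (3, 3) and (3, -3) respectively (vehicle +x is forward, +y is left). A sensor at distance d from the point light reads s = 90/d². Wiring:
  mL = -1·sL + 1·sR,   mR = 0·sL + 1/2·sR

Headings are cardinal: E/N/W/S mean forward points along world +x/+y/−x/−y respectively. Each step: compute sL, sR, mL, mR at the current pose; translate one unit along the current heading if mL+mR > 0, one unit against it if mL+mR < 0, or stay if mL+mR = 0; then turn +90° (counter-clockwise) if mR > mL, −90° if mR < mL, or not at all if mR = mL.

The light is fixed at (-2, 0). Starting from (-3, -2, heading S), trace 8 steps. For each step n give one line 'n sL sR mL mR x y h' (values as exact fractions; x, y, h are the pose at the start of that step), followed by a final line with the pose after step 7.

0 90/29 90/41 -1080/1189 45/41 -3 -2 S
1 45/2 9/4 -81/4 9/8 -3 -3 E
2 18/5 90 432/5 45 -4 -3 N
3 45 45/13 -540/13 45/26 -4 -2 E
4 90/37 90 3240/37 45 -5 -2 N
5 45/2 45/8 -135/8 45/16 -5 -1 E
6 90/53 18 864/53 9 -6 -1 N
7 9 9 0 9/2 -6 0 E
final -5 0 N

n=0: pose=(-3,-2,S); sL=90/29, sR=90/41; mL=-1080/1189, mR=45/41; mL+mR=225/1189 → advance +1; mR−mL=2385/1189 → turn +1·90°
n=1: pose=(-3,-3,E); sL=45/2, sR=9/4; mL=-81/4, mR=9/8; mL+mR=-153/8 → advance -1; mR−mL=171/8 → turn +1·90°
n=2: pose=(-4,-3,N); sL=18/5, sR=90; mL=432/5, mR=45; mL+mR=657/5 → advance +1; mR−mL=-207/5 → turn -1·90°
n=3: pose=(-4,-2,E); sL=45, sR=45/13; mL=-540/13, mR=45/26; mL+mR=-1035/26 → advance -1; mR−mL=1125/26 → turn +1·90°
n=4: pose=(-5,-2,N); sL=90/37, sR=90; mL=3240/37, mR=45; mL+mR=4905/37 → advance +1; mR−mL=-1575/37 → turn -1·90°
n=5: pose=(-5,-1,E); sL=45/2, sR=45/8; mL=-135/8, mR=45/16; mL+mR=-225/16 → advance -1; mR−mL=315/16 → turn +1·90°
n=6: pose=(-6,-1,N); sL=90/53, sR=18; mL=864/53, mR=9; mL+mR=1341/53 → advance +1; mR−mL=-387/53 → turn -1·90°
n=7: pose=(-6,0,E); sL=9, sR=9; mL=0, mR=9/2; mL+mR=9/2 → advance +1; mR−mL=9/2 → turn +1·90°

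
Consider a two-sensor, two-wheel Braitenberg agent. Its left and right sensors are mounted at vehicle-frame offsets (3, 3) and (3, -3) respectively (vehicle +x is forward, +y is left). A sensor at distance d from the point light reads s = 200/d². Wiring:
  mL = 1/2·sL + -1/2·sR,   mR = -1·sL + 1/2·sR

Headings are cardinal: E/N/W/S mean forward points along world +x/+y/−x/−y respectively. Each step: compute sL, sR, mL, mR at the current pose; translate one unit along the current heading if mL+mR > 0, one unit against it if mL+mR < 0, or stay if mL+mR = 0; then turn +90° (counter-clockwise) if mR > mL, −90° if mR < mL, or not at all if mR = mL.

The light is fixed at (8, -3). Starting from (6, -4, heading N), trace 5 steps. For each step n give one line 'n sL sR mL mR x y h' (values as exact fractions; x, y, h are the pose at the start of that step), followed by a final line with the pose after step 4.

n=0: pose=(6,-4,N); sL=200/29, sR=40; mL=-480/29, mR=380/29; mL+mR=-100/29 → advance -1; mR−mL=860/29 → turn +1·90°
n=1: pose=(6,-5,W); sL=4, sR=100/13; mL=-24/13, mR=-2/13; mL+mR=-2 → advance -1; mR−mL=22/13 → turn +1·90°
n=2: pose=(7,-5,S); sL=200/29, sR=200/41; mL=1200/1189, mR=-5300/1189; mL+mR=-100/29 → advance -1; mR−mL=-6500/1189 → turn -1·90°
n=3: pose=(7,-4,W); sL=25/4, sR=10; mL=-15/8, mR=-5/4; mL+mR=-25/8 → advance -1; mR−mL=5/8 → turn +1·90°
n=4: pose=(8,-4,S); sL=8, sR=8; mL=0, mR=-4; mL+mR=-4 → advance -1; mR−mL=-4 → turn -1·90°

0 200/29 40 -480/29 380/29 6 -4 N
1 4 100/13 -24/13 -2/13 6 -5 W
2 200/29 200/41 1200/1189 -5300/1189 7 -5 S
3 25/4 10 -15/8 -5/4 7 -4 W
4 8 8 0 -4 8 -4 S
final 8 -3 W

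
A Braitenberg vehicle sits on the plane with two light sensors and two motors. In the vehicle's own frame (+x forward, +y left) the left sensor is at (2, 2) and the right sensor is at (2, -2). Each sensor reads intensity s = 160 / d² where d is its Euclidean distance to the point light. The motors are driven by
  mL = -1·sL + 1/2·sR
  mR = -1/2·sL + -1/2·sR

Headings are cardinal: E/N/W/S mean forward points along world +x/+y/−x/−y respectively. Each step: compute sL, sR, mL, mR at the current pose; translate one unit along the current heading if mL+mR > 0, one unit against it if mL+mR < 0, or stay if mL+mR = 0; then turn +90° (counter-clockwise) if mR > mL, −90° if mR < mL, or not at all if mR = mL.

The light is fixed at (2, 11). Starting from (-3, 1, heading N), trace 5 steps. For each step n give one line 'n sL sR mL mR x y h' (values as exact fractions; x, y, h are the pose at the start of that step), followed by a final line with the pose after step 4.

n=0: pose=(-3,1,N); sL=160/113, sR=160/73; mL=-2640/8249, mR=-14880/8249; mL+mR=-240/113 → advance -1; mR−mL=-12240/8249 → turn -1·90°
n=1: pose=(-3,0,E); sL=16/9, sR=80/89; mL=-1064/801, mR=-1072/801; mL+mR=-8/3 → advance -1; mR−mL=-8/801 → turn -1·90°
n=2: pose=(-4,0,S); sL=32/37, sR=160/233; mL=-4496/8621, mR=-6688/8621; mL+mR=-48/37 → advance -1; mR−mL=-2192/8621 → turn -1·90°
n=3: pose=(-4,1,W); sL=10/13, sR=5/4; mL=-15/104, mR=-105/104; mL+mR=-15/13 → advance -1; mR−mL=-45/52 → turn -1·90°
n=4: pose=(-3,1,N); sL=160/113, sR=160/73; mL=-2640/8249, mR=-14880/8249; mL+mR=-240/113 → advance -1; mR−mL=-12240/8249 → turn -1·90°

0 160/113 160/73 -2640/8249 -14880/8249 -3 1 N
1 16/9 80/89 -1064/801 -1072/801 -3 0 E
2 32/37 160/233 -4496/8621 -6688/8621 -4 0 S
3 10/13 5/4 -15/104 -105/104 -4 1 W
4 160/113 160/73 -2640/8249 -14880/8249 -3 1 N
final -3 0 E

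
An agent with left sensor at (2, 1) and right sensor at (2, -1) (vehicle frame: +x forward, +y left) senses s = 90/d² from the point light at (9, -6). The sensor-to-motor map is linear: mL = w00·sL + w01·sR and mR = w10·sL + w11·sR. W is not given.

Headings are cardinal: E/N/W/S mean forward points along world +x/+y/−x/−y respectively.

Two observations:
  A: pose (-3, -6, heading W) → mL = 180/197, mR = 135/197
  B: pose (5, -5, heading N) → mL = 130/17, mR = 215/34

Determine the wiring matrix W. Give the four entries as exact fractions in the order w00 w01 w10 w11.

obs A: pose=(-3,-6,W) → sL=90/197, sR=90/197, mL=180/197, mR=135/197
obs B: pose=(5,-5,N) → sL=45/17, sR=5, mL=130/17, mR=215/34
sensor matrix S = [[90/197, 90/197], [45/17, 5]]; det S = 3600/3349
solve [mL_A; mL_B] = S·[w00; w01] and [mR_A; mR_B] = S·[w10; w11]:
  w00 = 1, w01 = 1, w10 = 1/2, w11 = 1

1 1 1/2 1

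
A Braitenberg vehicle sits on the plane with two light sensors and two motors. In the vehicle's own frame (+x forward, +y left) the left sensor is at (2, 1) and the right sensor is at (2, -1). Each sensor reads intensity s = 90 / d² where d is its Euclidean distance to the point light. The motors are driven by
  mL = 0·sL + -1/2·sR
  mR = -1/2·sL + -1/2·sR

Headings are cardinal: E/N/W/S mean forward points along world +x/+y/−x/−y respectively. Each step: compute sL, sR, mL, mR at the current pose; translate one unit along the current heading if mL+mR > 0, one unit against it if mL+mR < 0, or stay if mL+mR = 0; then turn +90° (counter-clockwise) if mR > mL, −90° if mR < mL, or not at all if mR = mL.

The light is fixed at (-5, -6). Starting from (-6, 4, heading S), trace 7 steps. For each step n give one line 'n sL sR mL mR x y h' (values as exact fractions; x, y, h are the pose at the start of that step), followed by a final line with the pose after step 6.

0 45/32 45/34 -45/68 -1485/1088 -6 4 S
1 90/109 10/17 -5/17 -1310/1853 -6 5 W
2 9/17 9/17 -9/34 -9/17 -5 5 N
3 18/25 18/17 -9/17 -378/425 -5 4 E
4 45/32 45/34 -45/68 -1485/1088 -6 4 S
5 90/109 10/17 -5/17 -1310/1853 -6 5 W
6 9/17 9/17 -9/34 -9/17 -5 5 N
final -5 4 E

n=0: pose=(-6,4,S); sL=45/32, sR=45/34; mL=-45/68, mR=-1485/1088; mL+mR=-2205/1088 → advance -1; mR−mL=-45/64 → turn -1·90°
n=1: pose=(-6,5,W); sL=90/109, sR=10/17; mL=-5/17, mR=-1310/1853; mL+mR=-1855/1853 → advance -1; mR−mL=-45/109 → turn -1·90°
n=2: pose=(-5,5,N); sL=9/17, sR=9/17; mL=-9/34, mR=-9/17; mL+mR=-27/34 → advance -1; mR−mL=-9/34 → turn -1·90°
n=3: pose=(-5,4,E); sL=18/25, sR=18/17; mL=-9/17, mR=-378/425; mL+mR=-603/425 → advance -1; mR−mL=-9/25 → turn -1·90°
n=4: pose=(-6,4,S); sL=45/32, sR=45/34; mL=-45/68, mR=-1485/1088; mL+mR=-2205/1088 → advance -1; mR−mL=-45/64 → turn -1·90°
n=5: pose=(-6,5,W); sL=90/109, sR=10/17; mL=-5/17, mR=-1310/1853; mL+mR=-1855/1853 → advance -1; mR−mL=-45/109 → turn -1·90°
n=6: pose=(-5,5,N); sL=9/17, sR=9/17; mL=-9/34, mR=-9/17; mL+mR=-27/34 → advance -1; mR−mL=-9/34 → turn -1·90°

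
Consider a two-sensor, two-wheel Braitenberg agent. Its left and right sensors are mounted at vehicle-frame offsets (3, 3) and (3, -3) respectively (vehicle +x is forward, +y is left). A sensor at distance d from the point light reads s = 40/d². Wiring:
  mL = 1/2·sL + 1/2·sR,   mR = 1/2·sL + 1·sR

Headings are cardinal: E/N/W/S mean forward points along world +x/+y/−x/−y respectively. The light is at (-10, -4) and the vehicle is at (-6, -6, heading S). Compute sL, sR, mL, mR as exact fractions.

left sensor world pos  = (-3, -9); dL² = 74
right sensor world pos = (-9, -9); dR² = 26
sL = 40/74 = 20/37
sR = 40/26 = 20/13
mL = 1/2·sL + 1/2·sR = 500/481
mR = 1/2·sL + 1·sR = 870/481

20/37 20/13 500/481 870/481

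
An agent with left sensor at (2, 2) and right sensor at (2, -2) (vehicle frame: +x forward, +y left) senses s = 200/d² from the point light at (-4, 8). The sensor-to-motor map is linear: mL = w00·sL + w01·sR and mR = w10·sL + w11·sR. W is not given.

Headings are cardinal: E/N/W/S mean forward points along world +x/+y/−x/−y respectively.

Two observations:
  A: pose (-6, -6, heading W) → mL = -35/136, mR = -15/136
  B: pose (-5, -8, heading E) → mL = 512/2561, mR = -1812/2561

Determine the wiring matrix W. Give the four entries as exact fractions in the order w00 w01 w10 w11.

obs A: pose=(-6,-6,W) → sL=25/34, sR=5/4, mL=-35/136, mR=-15/136
obs B: pose=(-5,-8,E) → sL=200/197, sR=8/13, mL=512/2561, mR=-1812/2561
sensor matrix S = [[25/34, 5/4], [200/197, 8/13]]; det S = -35550/43537
solve [mL_A; mL_B] = S·[w00; w01] and [mR_A; mR_B] = S·[w10; w11]:
  w00 = 1/2, w01 = -1/2, w10 = -1, w11 = 1/2

1/2 -1/2 -1 1/2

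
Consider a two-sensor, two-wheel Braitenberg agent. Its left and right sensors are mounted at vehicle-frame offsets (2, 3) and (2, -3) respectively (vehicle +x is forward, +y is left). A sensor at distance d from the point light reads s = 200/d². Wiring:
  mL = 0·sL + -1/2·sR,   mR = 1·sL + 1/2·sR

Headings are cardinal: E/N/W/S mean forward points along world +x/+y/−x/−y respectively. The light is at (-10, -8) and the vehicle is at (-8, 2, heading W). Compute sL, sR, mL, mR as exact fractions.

200/49 200/169 -100/169 38700/8281

left sensor world pos  = (-10, -1); dL² = 49
right sensor world pos = (-10, 5); dR² = 169
sL = 200/49 = 200/49
sR = 200/169 = 200/169
mL = 0·sL + -1/2·sR = -100/169
mR = 1·sL + 1/2·sR = 38700/8281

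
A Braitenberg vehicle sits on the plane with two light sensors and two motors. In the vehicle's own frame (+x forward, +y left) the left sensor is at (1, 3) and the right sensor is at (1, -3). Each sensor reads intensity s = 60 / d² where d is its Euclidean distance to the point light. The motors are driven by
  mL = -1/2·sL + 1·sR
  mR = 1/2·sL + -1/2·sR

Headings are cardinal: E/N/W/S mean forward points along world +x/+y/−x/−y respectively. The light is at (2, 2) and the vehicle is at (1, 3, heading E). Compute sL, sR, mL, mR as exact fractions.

left sensor world pos  = (2, 6); dL² = 16
right sensor world pos = (2, 0); dR² = 4
sL = 60/16 = 15/4
sR = 60/4 = 15
mL = -1/2·sL + 1·sR = 105/8
mR = 1/2·sL + -1/2·sR = -45/8

15/4 15 105/8 -45/8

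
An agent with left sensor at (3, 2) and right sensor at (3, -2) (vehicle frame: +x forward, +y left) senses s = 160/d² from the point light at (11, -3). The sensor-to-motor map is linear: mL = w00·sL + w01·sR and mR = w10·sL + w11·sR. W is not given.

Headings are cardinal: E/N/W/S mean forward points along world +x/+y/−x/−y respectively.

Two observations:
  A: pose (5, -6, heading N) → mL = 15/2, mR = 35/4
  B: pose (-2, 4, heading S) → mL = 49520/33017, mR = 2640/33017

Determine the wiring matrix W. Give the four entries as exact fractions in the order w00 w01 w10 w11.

obs A: pose=(5,-6,N) → sL=5/2, sR=10, mL=15/2, mR=35/4
obs B: pose=(-2,4,S) → sL=160/137, sR=160/241, mL=49520/33017, mR=2640/33017
sensor matrix S = [[5/2, 10], [160/137, 160/241]]; det S = -330800/33017
solve [mL_A; mL_B] = S·[w00; w01] and [mR_A; mR_B] = S·[w10; w11]:
  w00 = 1, w01 = 1/2, w10 = -1/2, w11 = 1

1 1/2 -1/2 1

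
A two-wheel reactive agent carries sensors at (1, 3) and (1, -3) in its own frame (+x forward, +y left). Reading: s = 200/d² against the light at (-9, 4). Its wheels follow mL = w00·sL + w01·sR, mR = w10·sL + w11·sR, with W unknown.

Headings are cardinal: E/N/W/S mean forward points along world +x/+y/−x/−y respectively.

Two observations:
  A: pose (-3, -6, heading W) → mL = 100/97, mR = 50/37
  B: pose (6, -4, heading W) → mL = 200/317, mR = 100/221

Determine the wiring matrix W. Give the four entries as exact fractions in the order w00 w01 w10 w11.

obs A: pose=(-3,-6,W) → sL=100/97, sR=100/37, mL=100/97, mR=50/37
obs B: pose=(6,-4,W) → sL=200/317, sR=200/221, mL=200/317, mR=100/221
sensor matrix S = [[100/97, 100/37], [200/317, 200/221]]; det S = -194160000/251434573
solve [mL_A; mL_B] = S·[w00; w01] and [mR_A; mR_B] = S·[w10; w11]:
  w00 = 1, w01 = 0, w10 = 0, w11 = 1/2

1 0 0 1/2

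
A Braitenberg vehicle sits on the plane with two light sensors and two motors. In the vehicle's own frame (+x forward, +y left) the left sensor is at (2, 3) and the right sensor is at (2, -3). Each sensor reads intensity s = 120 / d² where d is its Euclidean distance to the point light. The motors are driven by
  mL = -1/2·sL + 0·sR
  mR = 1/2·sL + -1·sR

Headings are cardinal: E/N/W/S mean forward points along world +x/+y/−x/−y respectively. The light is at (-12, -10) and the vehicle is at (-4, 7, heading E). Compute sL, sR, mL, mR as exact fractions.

left sensor world pos  = (-2, 10); dL² = 500
right sensor world pos = (-2, 4); dR² = 296
sL = 120/500 = 6/25
sR = 120/296 = 15/37
mL = -1/2·sL + 0·sR = -3/25
mR = 1/2·sL + -1·sR = -264/925

6/25 15/37 -3/25 -264/925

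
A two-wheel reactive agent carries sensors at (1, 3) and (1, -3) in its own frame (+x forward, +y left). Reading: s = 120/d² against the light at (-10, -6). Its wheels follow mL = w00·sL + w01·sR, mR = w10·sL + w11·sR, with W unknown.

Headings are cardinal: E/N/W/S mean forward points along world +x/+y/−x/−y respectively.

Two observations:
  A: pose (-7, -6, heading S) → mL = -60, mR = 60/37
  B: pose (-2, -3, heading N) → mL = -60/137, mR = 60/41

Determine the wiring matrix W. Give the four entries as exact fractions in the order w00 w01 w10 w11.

obs A: pose=(-7,-6,S) → sL=120/37, sR=120, mL=-60, mR=60/37
obs B: pose=(-2,-3,N) → sL=120/41, sR=120/137, mL=-60/137, mR=60/41
sensor matrix S = [[120/37, 120], [120/41, 120/137]]; det S = -72403200/207829
solve [mL_A; mL_B] = S·[w00; w01] and [mR_A; mR_B] = S·[w10; w11]:
  w00 = 0, w01 = -1/2, w10 = 1/2, w11 = 0

0 -1/2 1/2 0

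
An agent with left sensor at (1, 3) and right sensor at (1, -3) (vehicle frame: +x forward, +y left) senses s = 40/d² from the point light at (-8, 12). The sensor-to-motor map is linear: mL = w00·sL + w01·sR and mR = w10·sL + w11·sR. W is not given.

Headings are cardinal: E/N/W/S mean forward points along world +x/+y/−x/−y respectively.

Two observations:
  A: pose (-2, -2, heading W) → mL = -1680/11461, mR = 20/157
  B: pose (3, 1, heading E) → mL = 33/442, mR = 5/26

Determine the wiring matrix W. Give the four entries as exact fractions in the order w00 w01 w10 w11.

1 -1 1 0

obs A: pose=(-2,-2,W) → sL=20/157, sR=20/73, mL=-1680/11461, mR=20/157
obs B: pose=(3,1,E) → sL=5/26, sR=2/17, mL=33/442, mR=5/26
sensor matrix S = [[20/157, 20/73], [5/26, 2/17]]; det S = -95490/2532881
solve [mL_A; mL_B] = S·[w00; w01] and [mR_A; mR_B] = S·[w10; w11]:
  w00 = 1, w01 = -1, w10 = 1, w11 = 0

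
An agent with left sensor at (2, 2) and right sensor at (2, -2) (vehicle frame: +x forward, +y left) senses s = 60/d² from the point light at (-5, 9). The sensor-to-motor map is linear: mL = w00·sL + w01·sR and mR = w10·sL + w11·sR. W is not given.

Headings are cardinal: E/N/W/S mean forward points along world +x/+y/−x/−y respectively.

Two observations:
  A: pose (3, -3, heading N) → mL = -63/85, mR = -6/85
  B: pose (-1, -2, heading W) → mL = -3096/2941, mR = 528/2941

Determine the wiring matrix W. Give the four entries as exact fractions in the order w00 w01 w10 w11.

obs A: pose=(3,-3,N) → sL=15/34, sR=3/10, mL=-63/85, mR=-6/85
obs B: pose=(-1,-2,W) → sL=60/173, sR=12/17, mL=-3096/2941, mR=528/2941
sensor matrix S = [[15/34, 3/10], [60/173, 12/17]]; det S = 10368/49997
solve [mL_A; mL_B] = S·[w00; w01] and [mR_A; mR_B] = S·[w10; w11]:
  w00 = -1, w01 = -1, w10 = -1/2, w11 = 1/2

-1 -1 -1/2 1/2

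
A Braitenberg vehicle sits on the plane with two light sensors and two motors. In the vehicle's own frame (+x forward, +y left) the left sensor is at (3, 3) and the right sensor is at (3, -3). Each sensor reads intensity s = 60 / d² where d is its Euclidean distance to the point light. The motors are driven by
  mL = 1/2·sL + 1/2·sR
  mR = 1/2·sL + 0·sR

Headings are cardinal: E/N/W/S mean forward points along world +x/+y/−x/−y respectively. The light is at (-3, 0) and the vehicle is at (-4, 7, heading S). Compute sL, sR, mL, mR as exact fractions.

3 15/8 39/16 3/2

left sensor world pos  = (-1, 4); dL² = 20
right sensor world pos = (-7, 4); dR² = 32
sL = 60/20 = 3
sR = 60/32 = 15/8
mL = 1/2·sL + 1/2·sR = 39/16
mR = 1/2·sL + 0·sR = 3/2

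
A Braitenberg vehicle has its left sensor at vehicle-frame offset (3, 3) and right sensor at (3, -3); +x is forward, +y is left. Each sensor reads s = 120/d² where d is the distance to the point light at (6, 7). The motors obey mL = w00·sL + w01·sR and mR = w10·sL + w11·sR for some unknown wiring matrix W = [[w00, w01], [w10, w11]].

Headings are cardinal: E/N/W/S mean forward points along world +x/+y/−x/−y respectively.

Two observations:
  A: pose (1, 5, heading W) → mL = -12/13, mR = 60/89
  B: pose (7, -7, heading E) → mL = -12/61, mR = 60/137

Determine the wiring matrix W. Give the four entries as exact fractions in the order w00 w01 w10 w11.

0 -1/2 1/2 0

obs A: pose=(1,5,W) → sL=120/89, sR=24/13, mL=-12/13, mR=60/89
obs B: pose=(7,-7,E) → sL=120/137, sR=24/61, mL=-12/61, mR=60/137
sensor matrix S = [[120/89, 24/13], [120/137, 24/61]]; det S = -10506240/9669049
solve [mL_A; mL_B] = S·[w00; w01] and [mR_A; mR_B] = S·[w10; w11]:
  w00 = 0, w01 = -1/2, w10 = 1/2, w11 = 0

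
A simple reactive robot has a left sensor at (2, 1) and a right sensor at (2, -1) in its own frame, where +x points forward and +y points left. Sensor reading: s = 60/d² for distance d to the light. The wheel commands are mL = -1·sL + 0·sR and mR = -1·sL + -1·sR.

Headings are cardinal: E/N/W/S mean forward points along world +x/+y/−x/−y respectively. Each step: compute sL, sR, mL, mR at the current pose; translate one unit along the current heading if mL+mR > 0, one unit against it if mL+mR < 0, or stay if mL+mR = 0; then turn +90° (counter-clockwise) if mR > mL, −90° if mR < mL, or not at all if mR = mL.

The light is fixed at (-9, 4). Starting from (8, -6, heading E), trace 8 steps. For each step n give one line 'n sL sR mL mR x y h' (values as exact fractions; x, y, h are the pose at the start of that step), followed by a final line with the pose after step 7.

0 30/221 30/241 -30/221 -13860/53261 8 -6 E
1 60/433 20/123 -60/433 -16040/53259 7 -6 S
2 15/74 3/13 -15/74 -417/962 7 -5 W
3 12/61 60/373 -12/61 -8136/22753 8 -5 N
4 30/221 30/241 -30/221 -13860/53261 8 -6 E
5 60/433 20/123 -60/433 -16040/53259 7 -6 S
6 15/74 3/13 -15/74 -417/962 7 -5 W
7 12/61 60/373 -12/61 -8136/22753 8 -5 N
final 8 -6 E

n=0: pose=(8,-6,E); sL=30/221, sR=30/241; mL=-30/221, mR=-13860/53261; mL+mR=-21090/53261 → advance -1; mR−mL=-30/241 → turn -1·90°
n=1: pose=(7,-6,S); sL=60/433, sR=20/123; mL=-60/433, mR=-16040/53259; mL+mR=-23420/53259 → advance -1; mR−mL=-20/123 → turn -1·90°
n=2: pose=(7,-5,W); sL=15/74, sR=3/13; mL=-15/74, mR=-417/962; mL+mR=-306/481 → advance -1; mR−mL=-3/13 → turn -1·90°
n=3: pose=(8,-5,N); sL=12/61, sR=60/373; mL=-12/61, mR=-8136/22753; mL+mR=-12612/22753 → advance -1; mR−mL=-60/373 → turn -1·90°
n=4: pose=(8,-6,E); sL=30/221, sR=30/241; mL=-30/221, mR=-13860/53261; mL+mR=-21090/53261 → advance -1; mR−mL=-30/241 → turn -1·90°
n=5: pose=(7,-6,S); sL=60/433, sR=20/123; mL=-60/433, mR=-16040/53259; mL+mR=-23420/53259 → advance -1; mR−mL=-20/123 → turn -1·90°
n=6: pose=(7,-5,W); sL=15/74, sR=3/13; mL=-15/74, mR=-417/962; mL+mR=-306/481 → advance -1; mR−mL=-3/13 → turn -1·90°
n=7: pose=(8,-5,N); sL=12/61, sR=60/373; mL=-12/61, mR=-8136/22753; mL+mR=-12612/22753 → advance -1; mR−mL=-60/373 → turn -1·90°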